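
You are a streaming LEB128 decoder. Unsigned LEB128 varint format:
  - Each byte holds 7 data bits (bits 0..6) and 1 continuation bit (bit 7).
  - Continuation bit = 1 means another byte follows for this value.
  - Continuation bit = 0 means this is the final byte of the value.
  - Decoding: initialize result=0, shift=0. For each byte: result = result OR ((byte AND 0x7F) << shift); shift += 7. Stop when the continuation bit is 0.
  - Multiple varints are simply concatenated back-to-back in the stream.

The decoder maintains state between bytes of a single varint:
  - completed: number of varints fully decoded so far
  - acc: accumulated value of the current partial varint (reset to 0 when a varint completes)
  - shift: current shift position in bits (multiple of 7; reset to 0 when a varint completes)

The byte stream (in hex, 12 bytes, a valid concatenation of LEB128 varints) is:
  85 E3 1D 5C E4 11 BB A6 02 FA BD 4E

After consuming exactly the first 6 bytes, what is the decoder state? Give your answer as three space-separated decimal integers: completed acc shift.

byte[0]=0x85 cont=1 payload=0x05: acc |= 5<<0 -> completed=0 acc=5 shift=7
byte[1]=0xE3 cont=1 payload=0x63: acc |= 99<<7 -> completed=0 acc=12677 shift=14
byte[2]=0x1D cont=0 payload=0x1D: varint #1 complete (value=487813); reset -> completed=1 acc=0 shift=0
byte[3]=0x5C cont=0 payload=0x5C: varint #2 complete (value=92); reset -> completed=2 acc=0 shift=0
byte[4]=0xE4 cont=1 payload=0x64: acc |= 100<<0 -> completed=2 acc=100 shift=7
byte[5]=0x11 cont=0 payload=0x11: varint #3 complete (value=2276); reset -> completed=3 acc=0 shift=0

Answer: 3 0 0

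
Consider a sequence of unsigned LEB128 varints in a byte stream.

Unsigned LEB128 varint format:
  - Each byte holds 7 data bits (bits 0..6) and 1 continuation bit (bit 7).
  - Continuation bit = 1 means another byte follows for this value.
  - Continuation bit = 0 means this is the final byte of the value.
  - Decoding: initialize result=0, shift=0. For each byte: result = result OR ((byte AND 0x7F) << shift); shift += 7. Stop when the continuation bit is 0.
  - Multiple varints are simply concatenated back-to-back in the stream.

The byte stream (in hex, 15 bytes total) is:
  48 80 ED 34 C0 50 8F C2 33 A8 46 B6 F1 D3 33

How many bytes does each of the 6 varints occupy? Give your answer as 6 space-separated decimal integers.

  byte[0]=0x48 cont=0 payload=0x48=72: acc |= 72<<0 -> acc=72 shift=7 [end]
Varint 1: bytes[0:1] = 48 -> value 72 (1 byte(s))
  byte[1]=0x80 cont=1 payload=0x00=0: acc |= 0<<0 -> acc=0 shift=7
  byte[2]=0xED cont=1 payload=0x6D=109: acc |= 109<<7 -> acc=13952 shift=14
  byte[3]=0x34 cont=0 payload=0x34=52: acc |= 52<<14 -> acc=865920 shift=21 [end]
Varint 2: bytes[1:4] = 80 ED 34 -> value 865920 (3 byte(s))
  byte[4]=0xC0 cont=1 payload=0x40=64: acc |= 64<<0 -> acc=64 shift=7
  byte[5]=0x50 cont=0 payload=0x50=80: acc |= 80<<7 -> acc=10304 shift=14 [end]
Varint 3: bytes[4:6] = C0 50 -> value 10304 (2 byte(s))
  byte[6]=0x8F cont=1 payload=0x0F=15: acc |= 15<<0 -> acc=15 shift=7
  byte[7]=0xC2 cont=1 payload=0x42=66: acc |= 66<<7 -> acc=8463 shift=14
  byte[8]=0x33 cont=0 payload=0x33=51: acc |= 51<<14 -> acc=844047 shift=21 [end]
Varint 4: bytes[6:9] = 8F C2 33 -> value 844047 (3 byte(s))
  byte[9]=0xA8 cont=1 payload=0x28=40: acc |= 40<<0 -> acc=40 shift=7
  byte[10]=0x46 cont=0 payload=0x46=70: acc |= 70<<7 -> acc=9000 shift=14 [end]
Varint 5: bytes[9:11] = A8 46 -> value 9000 (2 byte(s))
  byte[11]=0xB6 cont=1 payload=0x36=54: acc |= 54<<0 -> acc=54 shift=7
  byte[12]=0xF1 cont=1 payload=0x71=113: acc |= 113<<7 -> acc=14518 shift=14
  byte[13]=0xD3 cont=1 payload=0x53=83: acc |= 83<<14 -> acc=1374390 shift=21
  byte[14]=0x33 cont=0 payload=0x33=51: acc |= 51<<21 -> acc=108329142 shift=28 [end]
Varint 6: bytes[11:15] = B6 F1 D3 33 -> value 108329142 (4 byte(s))

Answer: 1 3 2 3 2 4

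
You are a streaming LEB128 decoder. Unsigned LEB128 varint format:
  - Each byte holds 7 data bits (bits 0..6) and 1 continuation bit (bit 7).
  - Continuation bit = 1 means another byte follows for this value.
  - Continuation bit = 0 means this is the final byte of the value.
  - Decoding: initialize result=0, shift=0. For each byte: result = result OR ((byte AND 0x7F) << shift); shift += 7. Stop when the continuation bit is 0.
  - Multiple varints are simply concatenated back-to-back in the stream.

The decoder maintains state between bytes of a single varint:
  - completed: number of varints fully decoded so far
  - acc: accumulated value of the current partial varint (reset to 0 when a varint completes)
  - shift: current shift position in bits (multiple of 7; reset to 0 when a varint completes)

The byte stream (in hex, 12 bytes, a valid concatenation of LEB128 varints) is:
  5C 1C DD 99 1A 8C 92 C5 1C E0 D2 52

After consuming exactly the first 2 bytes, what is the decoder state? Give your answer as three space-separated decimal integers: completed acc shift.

Answer: 2 0 0

Derivation:
byte[0]=0x5C cont=0 payload=0x5C: varint #1 complete (value=92); reset -> completed=1 acc=0 shift=0
byte[1]=0x1C cont=0 payload=0x1C: varint #2 complete (value=28); reset -> completed=2 acc=0 shift=0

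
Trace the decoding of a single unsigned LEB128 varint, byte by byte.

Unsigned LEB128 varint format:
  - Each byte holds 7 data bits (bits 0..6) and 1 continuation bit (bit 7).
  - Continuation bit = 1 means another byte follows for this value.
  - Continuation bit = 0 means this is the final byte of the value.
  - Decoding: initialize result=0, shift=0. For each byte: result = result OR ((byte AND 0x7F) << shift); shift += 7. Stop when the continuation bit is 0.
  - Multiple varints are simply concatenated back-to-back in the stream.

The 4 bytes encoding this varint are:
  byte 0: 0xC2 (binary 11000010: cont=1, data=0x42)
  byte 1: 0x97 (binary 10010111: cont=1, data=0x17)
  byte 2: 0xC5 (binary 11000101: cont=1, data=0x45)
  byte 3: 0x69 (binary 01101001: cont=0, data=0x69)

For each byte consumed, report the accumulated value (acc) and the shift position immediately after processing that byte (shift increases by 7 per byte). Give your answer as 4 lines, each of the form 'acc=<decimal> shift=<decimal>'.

Answer: acc=66 shift=7
acc=3010 shift=14
acc=1133506 shift=21
acc=221334466 shift=28

Derivation:
byte 0=0xC2: payload=0x42=66, contrib = 66<<0 = 66; acc -> 66, shift -> 7
byte 1=0x97: payload=0x17=23, contrib = 23<<7 = 2944; acc -> 3010, shift -> 14
byte 2=0xC5: payload=0x45=69, contrib = 69<<14 = 1130496; acc -> 1133506, shift -> 21
byte 3=0x69: payload=0x69=105, contrib = 105<<21 = 220200960; acc -> 221334466, shift -> 28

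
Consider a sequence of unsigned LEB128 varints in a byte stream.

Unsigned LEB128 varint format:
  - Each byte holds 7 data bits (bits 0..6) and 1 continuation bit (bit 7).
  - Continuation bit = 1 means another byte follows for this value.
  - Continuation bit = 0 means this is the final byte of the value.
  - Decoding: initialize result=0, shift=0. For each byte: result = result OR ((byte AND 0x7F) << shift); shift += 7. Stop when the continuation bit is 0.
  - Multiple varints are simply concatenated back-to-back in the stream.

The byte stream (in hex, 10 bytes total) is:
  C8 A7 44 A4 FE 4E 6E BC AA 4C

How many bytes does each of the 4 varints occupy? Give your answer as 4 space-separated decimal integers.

Answer: 3 3 1 3

Derivation:
  byte[0]=0xC8 cont=1 payload=0x48=72: acc |= 72<<0 -> acc=72 shift=7
  byte[1]=0xA7 cont=1 payload=0x27=39: acc |= 39<<7 -> acc=5064 shift=14
  byte[2]=0x44 cont=0 payload=0x44=68: acc |= 68<<14 -> acc=1119176 shift=21 [end]
Varint 1: bytes[0:3] = C8 A7 44 -> value 1119176 (3 byte(s))
  byte[3]=0xA4 cont=1 payload=0x24=36: acc |= 36<<0 -> acc=36 shift=7
  byte[4]=0xFE cont=1 payload=0x7E=126: acc |= 126<<7 -> acc=16164 shift=14
  byte[5]=0x4E cont=0 payload=0x4E=78: acc |= 78<<14 -> acc=1294116 shift=21 [end]
Varint 2: bytes[3:6] = A4 FE 4E -> value 1294116 (3 byte(s))
  byte[6]=0x6E cont=0 payload=0x6E=110: acc |= 110<<0 -> acc=110 shift=7 [end]
Varint 3: bytes[6:7] = 6E -> value 110 (1 byte(s))
  byte[7]=0xBC cont=1 payload=0x3C=60: acc |= 60<<0 -> acc=60 shift=7
  byte[8]=0xAA cont=1 payload=0x2A=42: acc |= 42<<7 -> acc=5436 shift=14
  byte[9]=0x4C cont=0 payload=0x4C=76: acc |= 76<<14 -> acc=1250620 shift=21 [end]
Varint 4: bytes[7:10] = BC AA 4C -> value 1250620 (3 byte(s))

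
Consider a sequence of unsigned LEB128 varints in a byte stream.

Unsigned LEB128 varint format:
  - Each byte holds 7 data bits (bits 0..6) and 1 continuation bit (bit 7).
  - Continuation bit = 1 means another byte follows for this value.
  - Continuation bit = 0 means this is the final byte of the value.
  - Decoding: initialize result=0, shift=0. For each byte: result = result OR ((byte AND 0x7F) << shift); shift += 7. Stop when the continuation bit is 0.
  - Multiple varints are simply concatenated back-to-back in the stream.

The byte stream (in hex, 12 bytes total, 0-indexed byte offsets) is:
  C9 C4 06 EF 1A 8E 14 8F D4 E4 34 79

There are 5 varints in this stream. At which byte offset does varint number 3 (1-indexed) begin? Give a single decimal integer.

  byte[0]=0xC9 cont=1 payload=0x49=73: acc |= 73<<0 -> acc=73 shift=7
  byte[1]=0xC4 cont=1 payload=0x44=68: acc |= 68<<7 -> acc=8777 shift=14
  byte[2]=0x06 cont=0 payload=0x06=6: acc |= 6<<14 -> acc=107081 shift=21 [end]
Varint 1: bytes[0:3] = C9 C4 06 -> value 107081 (3 byte(s))
  byte[3]=0xEF cont=1 payload=0x6F=111: acc |= 111<<0 -> acc=111 shift=7
  byte[4]=0x1A cont=0 payload=0x1A=26: acc |= 26<<7 -> acc=3439 shift=14 [end]
Varint 2: bytes[3:5] = EF 1A -> value 3439 (2 byte(s))
  byte[5]=0x8E cont=1 payload=0x0E=14: acc |= 14<<0 -> acc=14 shift=7
  byte[6]=0x14 cont=0 payload=0x14=20: acc |= 20<<7 -> acc=2574 shift=14 [end]
Varint 3: bytes[5:7] = 8E 14 -> value 2574 (2 byte(s))
  byte[7]=0x8F cont=1 payload=0x0F=15: acc |= 15<<0 -> acc=15 shift=7
  byte[8]=0xD4 cont=1 payload=0x54=84: acc |= 84<<7 -> acc=10767 shift=14
  byte[9]=0xE4 cont=1 payload=0x64=100: acc |= 100<<14 -> acc=1649167 shift=21
  byte[10]=0x34 cont=0 payload=0x34=52: acc |= 52<<21 -> acc=110701071 shift=28 [end]
Varint 4: bytes[7:11] = 8F D4 E4 34 -> value 110701071 (4 byte(s))
  byte[11]=0x79 cont=0 payload=0x79=121: acc |= 121<<0 -> acc=121 shift=7 [end]
Varint 5: bytes[11:12] = 79 -> value 121 (1 byte(s))

Answer: 5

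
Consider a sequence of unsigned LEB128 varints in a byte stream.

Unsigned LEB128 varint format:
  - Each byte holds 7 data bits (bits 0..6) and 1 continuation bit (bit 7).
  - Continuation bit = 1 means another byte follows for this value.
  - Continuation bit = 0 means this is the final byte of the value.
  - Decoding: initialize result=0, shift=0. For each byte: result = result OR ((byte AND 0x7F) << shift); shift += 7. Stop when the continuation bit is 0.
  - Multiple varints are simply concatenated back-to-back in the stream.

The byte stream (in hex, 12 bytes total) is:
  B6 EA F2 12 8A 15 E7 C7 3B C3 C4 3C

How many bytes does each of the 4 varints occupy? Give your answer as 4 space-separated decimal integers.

  byte[0]=0xB6 cont=1 payload=0x36=54: acc |= 54<<0 -> acc=54 shift=7
  byte[1]=0xEA cont=1 payload=0x6A=106: acc |= 106<<7 -> acc=13622 shift=14
  byte[2]=0xF2 cont=1 payload=0x72=114: acc |= 114<<14 -> acc=1881398 shift=21
  byte[3]=0x12 cont=0 payload=0x12=18: acc |= 18<<21 -> acc=39630134 shift=28 [end]
Varint 1: bytes[0:4] = B6 EA F2 12 -> value 39630134 (4 byte(s))
  byte[4]=0x8A cont=1 payload=0x0A=10: acc |= 10<<0 -> acc=10 shift=7
  byte[5]=0x15 cont=0 payload=0x15=21: acc |= 21<<7 -> acc=2698 shift=14 [end]
Varint 2: bytes[4:6] = 8A 15 -> value 2698 (2 byte(s))
  byte[6]=0xE7 cont=1 payload=0x67=103: acc |= 103<<0 -> acc=103 shift=7
  byte[7]=0xC7 cont=1 payload=0x47=71: acc |= 71<<7 -> acc=9191 shift=14
  byte[8]=0x3B cont=0 payload=0x3B=59: acc |= 59<<14 -> acc=975847 shift=21 [end]
Varint 3: bytes[6:9] = E7 C7 3B -> value 975847 (3 byte(s))
  byte[9]=0xC3 cont=1 payload=0x43=67: acc |= 67<<0 -> acc=67 shift=7
  byte[10]=0xC4 cont=1 payload=0x44=68: acc |= 68<<7 -> acc=8771 shift=14
  byte[11]=0x3C cont=0 payload=0x3C=60: acc |= 60<<14 -> acc=991811 shift=21 [end]
Varint 4: bytes[9:12] = C3 C4 3C -> value 991811 (3 byte(s))

Answer: 4 2 3 3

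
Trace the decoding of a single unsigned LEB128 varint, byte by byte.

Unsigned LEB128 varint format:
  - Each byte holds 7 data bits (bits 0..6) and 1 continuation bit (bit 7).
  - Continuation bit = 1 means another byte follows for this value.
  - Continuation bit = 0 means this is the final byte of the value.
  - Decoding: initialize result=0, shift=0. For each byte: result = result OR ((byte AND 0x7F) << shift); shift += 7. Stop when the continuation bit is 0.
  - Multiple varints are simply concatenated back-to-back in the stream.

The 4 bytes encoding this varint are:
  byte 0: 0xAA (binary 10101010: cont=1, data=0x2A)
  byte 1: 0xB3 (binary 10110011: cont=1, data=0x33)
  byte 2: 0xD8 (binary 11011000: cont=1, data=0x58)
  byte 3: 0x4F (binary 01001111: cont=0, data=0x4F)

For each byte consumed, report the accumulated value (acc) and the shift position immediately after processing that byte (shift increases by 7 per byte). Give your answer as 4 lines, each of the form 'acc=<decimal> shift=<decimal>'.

byte 0=0xAA: payload=0x2A=42, contrib = 42<<0 = 42; acc -> 42, shift -> 7
byte 1=0xB3: payload=0x33=51, contrib = 51<<7 = 6528; acc -> 6570, shift -> 14
byte 2=0xD8: payload=0x58=88, contrib = 88<<14 = 1441792; acc -> 1448362, shift -> 21
byte 3=0x4F: payload=0x4F=79, contrib = 79<<21 = 165675008; acc -> 167123370, shift -> 28

Answer: acc=42 shift=7
acc=6570 shift=14
acc=1448362 shift=21
acc=167123370 shift=28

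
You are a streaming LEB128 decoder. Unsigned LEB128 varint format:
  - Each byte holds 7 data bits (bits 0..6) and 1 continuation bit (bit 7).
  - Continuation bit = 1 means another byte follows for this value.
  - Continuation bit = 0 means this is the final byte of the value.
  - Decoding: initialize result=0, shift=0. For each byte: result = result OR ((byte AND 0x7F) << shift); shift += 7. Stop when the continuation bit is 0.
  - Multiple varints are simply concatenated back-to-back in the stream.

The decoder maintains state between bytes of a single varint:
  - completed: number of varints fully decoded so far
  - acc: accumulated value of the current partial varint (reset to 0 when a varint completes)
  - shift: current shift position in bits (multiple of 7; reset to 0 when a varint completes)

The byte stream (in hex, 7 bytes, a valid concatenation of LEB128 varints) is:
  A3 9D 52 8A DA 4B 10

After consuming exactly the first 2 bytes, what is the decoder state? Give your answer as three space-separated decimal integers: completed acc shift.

Answer: 0 3747 14

Derivation:
byte[0]=0xA3 cont=1 payload=0x23: acc |= 35<<0 -> completed=0 acc=35 shift=7
byte[1]=0x9D cont=1 payload=0x1D: acc |= 29<<7 -> completed=0 acc=3747 shift=14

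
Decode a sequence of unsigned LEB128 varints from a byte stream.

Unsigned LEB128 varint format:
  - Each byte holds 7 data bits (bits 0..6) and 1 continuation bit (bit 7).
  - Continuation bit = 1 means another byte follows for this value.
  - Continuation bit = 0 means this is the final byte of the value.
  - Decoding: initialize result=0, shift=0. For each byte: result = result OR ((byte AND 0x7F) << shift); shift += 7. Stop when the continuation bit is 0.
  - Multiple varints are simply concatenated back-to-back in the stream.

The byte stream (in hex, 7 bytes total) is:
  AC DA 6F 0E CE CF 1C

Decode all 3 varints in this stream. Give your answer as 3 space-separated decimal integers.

Answer: 1830188 14 468942

Derivation:
  byte[0]=0xAC cont=1 payload=0x2C=44: acc |= 44<<0 -> acc=44 shift=7
  byte[1]=0xDA cont=1 payload=0x5A=90: acc |= 90<<7 -> acc=11564 shift=14
  byte[2]=0x6F cont=0 payload=0x6F=111: acc |= 111<<14 -> acc=1830188 shift=21 [end]
Varint 1: bytes[0:3] = AC DA 6F -> value 1830188 (3 byte(s))
  byte[3]=0x0E cont=0 payload=0x0E=14: acc |= 14<<0 -> acc=14 shift=7 [end]
Varint 2: bytes[3:4] = 0E -> value 14 (1 byte(s))
  byte[4]=0xCE cont=1 payload=0x4E=78: acc |= 78<<0 -> acc=78 shift=7
  byte[5]=0xCF cont=1 payload=0x4F=79: acc |= 79<<7 -> acc=10190 shift=14
  byte[6]=0x1C cont=0 payload=0x1C=28: acc |= 28<<14 -> acc=468942 shift=21 [end]
Varint 3: bytes[4:7] = CE CF 1C -> value 468942 (3 byte(s))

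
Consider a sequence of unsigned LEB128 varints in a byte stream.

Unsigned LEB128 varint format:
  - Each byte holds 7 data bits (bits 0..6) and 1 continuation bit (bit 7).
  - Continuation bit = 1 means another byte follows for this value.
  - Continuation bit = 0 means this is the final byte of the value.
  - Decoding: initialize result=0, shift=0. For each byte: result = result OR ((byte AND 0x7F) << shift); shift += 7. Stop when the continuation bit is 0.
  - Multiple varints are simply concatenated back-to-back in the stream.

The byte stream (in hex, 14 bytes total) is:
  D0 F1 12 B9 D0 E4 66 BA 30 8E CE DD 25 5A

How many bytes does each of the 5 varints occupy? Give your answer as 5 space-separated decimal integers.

Answer: 3 4 2 4 1

Derivation:
  byte[0]=0xD0 cont=1 payload=0x50=80: acc |= 80<<0 -> acc=80 shift=7
  byte[1]=0xF1 cont=1 payload=0x71=113: acc |= 113<<7 -> acc=14544 shift=14
  byte[2]=0x12 cont=0 payload=0x12=18: acc |= 18<<14 -> acc=309456 shift=21 [end]
Varint 1: bytes[0:3] = D0 F1 12 -> value 309456 (3 byte(s))
  byte[3]=0xB9 cont=1 payload=0x39=57: acc |= 57<<0 -> acc=57 shift=7
  byte[4]=0xD0 cont=1 payload=0x50=80: acc |= 80<<7 -> acc=10297 shift=14
  byte[5]=0xE4 cont=1 payload=0x64=100: acc |= 100<<14 -> acc=1648697 shift=21
  byte[6]=0x66 cont=0 payload=0x66=102: acc |= 102<<21 -> acc=215558201 shift=28 [end]
Varint 2: bytes[3:7] = B9 D0 E4 66 -> value 215558201 (4 byte(s))
  byte[7]=0xBA cont=1 payload=0x3A=58: acc |= 58<<0 -> acc=58 shift=7
  byte[8]=0x30 cont=0 payload=0x30=48: acc |= 48<<7 -> acc=6202 shift=14 [end]
Varint 3: bytes[7:9] = BA 30 -> value 6202 (2 byte(s))
  byte[9]=0x8E cont=1 payload=0x0E=14: acc |= 14<<0 -> acc=14 shift=7
  byte[10]=0xCE cont=1 payload=0x4E=78: acc |= 78<<7 -> acc=9998 shift=14
  byte[11]=0xDD cont=1 payload=0x5D=93: acc |= 93<<14 -> acc=1533710 shift=21
  byte[12]=0x25 cont=0 payload=0x25=37: acc |= 37<<21 -> acc=79128334 shift=28 [end]
Varint 4: bytes[9:13] = 8E CE DD 25 -> value 79128334 (4 byte(s))
  byte[13]=0x5A cont=0 payload=0x5A=90: acc |= 90<<0 -> acc=90 shift=7 [end]
Varint 5: bytes[13:14] = 5A -> value 90 (1 byte(s))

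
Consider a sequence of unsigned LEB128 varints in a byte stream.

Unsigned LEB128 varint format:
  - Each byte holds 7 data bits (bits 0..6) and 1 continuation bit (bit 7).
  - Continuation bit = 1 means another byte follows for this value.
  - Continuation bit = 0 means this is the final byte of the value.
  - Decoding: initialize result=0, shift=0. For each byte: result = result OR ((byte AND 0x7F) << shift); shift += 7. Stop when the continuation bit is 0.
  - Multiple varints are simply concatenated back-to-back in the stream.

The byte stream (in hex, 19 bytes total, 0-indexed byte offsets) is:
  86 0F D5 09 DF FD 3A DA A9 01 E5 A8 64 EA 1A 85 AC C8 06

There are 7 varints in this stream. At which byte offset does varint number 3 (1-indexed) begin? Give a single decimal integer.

  byte[0]=0x86 cont=1 payload=0x06=6: acc |= 6<<0 -> acc=6 shift=7
  byte[1]=0x0F cont=0 payload=0x0F=15: acc |= 15<<7 -> acc=1926 shift=14 [end]
Varint 1: bytes[0:2] = 86 0F -> value 1926 (2 byte(s))
  byte[2]=0xD5 cont=1 payload=0x55=85: acc |= 85<<0 -> acc=85 shift=7
  byte[3]=0x09 cont=0 payload=0x09=9: acc |= 9<<7 -> acc=1237 shift=14 [end]
Varint 2: bytes[2:4] = D5 09 -> value 1237 (2 byte(s))
  byte[4]=0xDF cont=1 payload=0x5F=95: acc |= 95<<0 -> acc=95 shift=7
  byte[5]=0xFD cont=1 payload=0x7D=125: acc |= 125<<7 -> acc=16095 shift=14
  byte[6]=0x3A cont=0 payload=0x3A=58: acc |= 58<<14 -> acc=966367 shift=21 [end]
Varint 3: bytes[4:7] = DF FD 3A -> value 966367 (3 byte(s))
  byte[7]=0xDA cont=1 payload=0x5A=90: acc |= 90<<0 -> acc=90 shift=7
  byte[8]=0xA9 cont=1 payload=0x29=41: acc |= 41<<7 -> acc=5338 shift=14
  byte[9]=0x01 cont=0 payload=0x01=1: acc |= 1<<14 -> acc=21722 shift=21 [end]
Varint 4: bytes[7:10] = DA A9 01 -> value 21722 (3 byte(s))
  byte[10]=0xE5 cont=1 payload=0x65=101: acc |= 101<<0 -> acc=101 shift=7
  byte[11]=0xA8 cont=1 payload=0x28=40: acc |= 40<<7 -> acc=5221 shift=14
  byte[12]=0x64 cont=0 payload=0x64=100: acc |= 100<<14 -> acc=1643621 shift=21 [end]
Varint 5: bytes[10:13] = E5 A8 64 -> value 1643621 (3 byte(s))
  byte[13]=0xEA cont=1 payload=0x6A=106: acc |= 106<<0 -> acc=106 shift=7
  byte[14]=0x1A cont=0 payload=0x1A=26: acc |= 26<<7 -> acc=3434 shift=14 [end]
Varint 6: bytes[13:15] = EA 1A -> value 3434 (2 byte(s))
  byte[15]=0x85 cont=1 payload=0x05=5: acc |= 5<<0 -> acc=5 shift=7
  byte[16]=0xAC cont=1 payload=0x2C=44: acc |= 44<<7 -> acc=5637 shift=14
  byte[17]=0xC8 cont=1 payload=0x48=72: acc |= 72<<14 -> acc=1185285 shift=21
  byte[18]=0x06 cont=0 payload=0x06=6: acc |= 6<<21 -> acc=13768197 shift=28 [end]
Varint 7: bytes[15:19] = 85 AC C8 06 -> value 13768197 (4 byte(s))

Answer: 4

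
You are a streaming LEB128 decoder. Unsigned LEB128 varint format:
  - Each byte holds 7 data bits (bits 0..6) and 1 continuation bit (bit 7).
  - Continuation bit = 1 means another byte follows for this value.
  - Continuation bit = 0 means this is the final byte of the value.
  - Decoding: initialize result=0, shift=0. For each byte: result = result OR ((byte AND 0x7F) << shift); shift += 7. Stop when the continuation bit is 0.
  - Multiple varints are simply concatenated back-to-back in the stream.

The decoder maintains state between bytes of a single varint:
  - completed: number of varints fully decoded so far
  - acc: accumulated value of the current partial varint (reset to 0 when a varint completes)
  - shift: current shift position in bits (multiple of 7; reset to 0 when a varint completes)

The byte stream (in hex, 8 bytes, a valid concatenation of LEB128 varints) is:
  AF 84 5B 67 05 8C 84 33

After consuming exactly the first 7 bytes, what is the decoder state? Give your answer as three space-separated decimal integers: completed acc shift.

byte[0]=0xAF cont=1 payload=0x2F: acc |= 47<<0 -> completed=0 acc=47 shift=7
byte[1]=0x84 cont=1 payload=0x04: acc |= 4<<7 -> completed=0 acc=559 shift=14
byte[2]=0x5B cont=0 payload=0x5B: varint #1 complete (value=1491503); reset -> completed=1 acc=0 shift=0
byte[3]=0x67 cont=0 payload=0x67: varint #2 complete (value=103); reset -> completed=2 acc=0 shift=0
byte[4]=0x05 cont=0 payload=0x05: varint #3 complete (value=5); reset -> completed=3 acc=0 shift=0
byte[5]=0x8C cont=1 payload=0x0C: acc |= 12<<0 -> completed=3 acc=12 shift=7
byte[6]=0x84 cont=1 payload=0x04: acc |= 4<<7 -> completed=3 acc=524 shift=14

Answer: 3 524 14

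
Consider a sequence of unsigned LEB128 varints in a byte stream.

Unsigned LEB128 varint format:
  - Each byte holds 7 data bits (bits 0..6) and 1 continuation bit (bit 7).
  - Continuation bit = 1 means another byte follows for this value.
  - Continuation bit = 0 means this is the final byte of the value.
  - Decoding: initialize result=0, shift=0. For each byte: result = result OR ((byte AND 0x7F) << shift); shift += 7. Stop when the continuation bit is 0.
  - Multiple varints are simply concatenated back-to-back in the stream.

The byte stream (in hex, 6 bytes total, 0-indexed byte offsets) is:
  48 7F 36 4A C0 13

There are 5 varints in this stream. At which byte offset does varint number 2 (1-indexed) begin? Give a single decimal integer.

Answer: 1

Derivation:
  byte[0]=0x48 cont=0 payload=0x48=72: acc |= 72<<0 -> acc=72 shift=7 [end]
Varint 1: bytes[0:1] = 48 -> value 72 (1 byte(s))
  byte[1]=0x7F cont=0 payload=0x7F=127: acc |= 127<<0 -> acc=127 shift=7 [end]
Varint 2: bytes[1:2] = 7F -> value 127 (1 byte(s))
  byte[2]=0x36 cont=0 payload=0x36=54: acc |= 54<<0 -> acc=54 shift=7 [end]
Varint 3: bytes[2:3] = 36 -> value 54 (1 byte(s))
  byte[3]=0x4A cont=0 payload=0x4A=74: acc |= 74<<0 -> acc=74 shift=7 [end]
Varint 4: bytes[3:4] = 4A -> value 74 (1 byte(s))
  byte[4]=0xC0 cont=1 payload=0x40=64: acc |= 64<<0 -> acc=64 shift=7
  byte[5]=0x13 cont=0 payload=0x13=19: acc |= 19<<7 -> acc=2496 shift=14 [end]
Varint 5: bytes[4:6] = C0 13 -> value 2496 (2 byte(s))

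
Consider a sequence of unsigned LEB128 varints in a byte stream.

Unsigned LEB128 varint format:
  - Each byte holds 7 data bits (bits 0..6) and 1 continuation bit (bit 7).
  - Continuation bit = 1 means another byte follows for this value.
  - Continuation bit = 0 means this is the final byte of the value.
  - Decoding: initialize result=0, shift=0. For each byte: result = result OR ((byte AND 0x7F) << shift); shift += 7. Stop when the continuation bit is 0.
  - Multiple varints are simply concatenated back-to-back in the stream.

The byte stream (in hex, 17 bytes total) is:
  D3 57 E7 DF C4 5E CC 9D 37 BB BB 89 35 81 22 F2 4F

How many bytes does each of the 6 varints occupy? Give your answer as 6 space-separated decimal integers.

Answer: 2 4 3 4 2 2

Derivation:
  byte[0]=0xD3 cont=1 payload=0x53=83: acc |= 83<<0 -> acc=83 shift=7
  byte[1]=0x57 cont=0 payload=0x57=87: acc |= 87<<7 -> acc=11219 shift=14 [end]
Varint 1: bytes[0:2] = D3 57 -> value 11219 (2 byte(s))
  byte[2]=0xE7 cont=1 payload=0x67=103: acc |= 103<<0 -> acc=103 shift=7
  byte[3]=0xDF cont=1 payload=0x5F=95: acc |= 95<<7 -> acc=12263 shift=14
  byte[4]=0xC4 cont=1 payload=0x44=68: acc |= 68<<14 -> acc=1126375 shift=21
  byte[5]=0x5E cont=0 payload=0x5E=94: acc |= 94<<21 -> acc=198258663 shift=28 [end]
Varint 2: bytes[2:6] = E7 DF C4 5E -> value 198258663 (4 byte(s))
  byte[6]=0xCC cont=1 payload=0x4C=76: acc |= 76<<0 -> acc=76 shift=7
  byte[7]=0x9D cont=1 payload=0x1D=29: acc |= 29<<7 -> acc=3788 shift=14
  byte[8]=0x37 cont=0 payload=0x37=55: acc |= 55<<14 -> acc=904908 shift=21 [end]
Varint 3: bytes[6:9] = CC 9D 37 -> value 904908 (3 byte(s))
  byte[9]=0xBB cont=1 payload=0x3B=59: acc |= 59<<0 -> acc=59 shift=7
  byte[10]=0xBB cont=1 payload=0x3B=59: acc |= 59<<7 -> acc=7611 shift=14
  byte[11]=0x89 cont=1 payload=0x09=9: acc |= 9<<14 -> acc=155067 shift=21
  byte[12]=0x35 cont=0 payload=0x35=53: acc |= 53<<21 -> acc=111304123 shift=28 [end]
Varint 4: bytes[9:13] = BB BB 89 35 -> value 111304123 (4 byte(s))
  byte[13]=0x81 cont=1 payload=0x01=1: acc |= 1<<0 -> acc=1 shift=7
  byte[14]=0x22 cont=0 payload=0x22=34: acc |= 34<<7 -> acc=4353 shift=14 [end]
Varint 5: bytes[13:15] = 81 22 -> value 4353 (2 byte(s))
  byte[15]=0xF2 cont=1 payload=0x72=114: acc |= 114<<0 -> acc=114 shift=7
  byte[16]=0x4F cont=0 payload=0x4F=79: acc |= 79<<7 -> acc=10226 shift=14 [end]
Varint 6: bytes[15:17] = F2 4F -> value 10226 (2 byte(s))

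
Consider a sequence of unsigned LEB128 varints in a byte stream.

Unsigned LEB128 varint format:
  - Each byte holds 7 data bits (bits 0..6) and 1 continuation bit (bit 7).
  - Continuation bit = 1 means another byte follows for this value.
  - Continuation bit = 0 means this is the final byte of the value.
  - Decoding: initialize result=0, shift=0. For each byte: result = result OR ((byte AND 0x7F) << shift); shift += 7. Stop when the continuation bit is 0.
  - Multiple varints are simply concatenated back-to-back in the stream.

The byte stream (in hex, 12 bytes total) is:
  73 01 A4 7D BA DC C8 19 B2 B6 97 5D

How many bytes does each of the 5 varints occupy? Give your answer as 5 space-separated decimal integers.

Answer: 1 1 2 4 4

Derivation:
  byte[0]=0x73 cont=0 payload=0x73=115: acc |= 115<<0 -> acc=115 shift=7 [end]
Varint 1: bytes[0:1] = 73 -> value 115 (1 byte(s))
  byte[1]=0x01 cont=0 payload=0x01=1: acc |= 1<<0 -> acc=1 shift=7 [end]
Varint 2: bytes[1:2] = 01 -> value 1 (1 byte(s))
  byte[2]=0xA4 cont=1 payload=0x24=36: acc |= 36<<0 -> acc=36 shift=7
  byte[3]=0x7D cont=0 payload=0x7D=125: acc |= 125<<7 -> acc=16036 shift=14 [end]
Varint 3: bytes[2:4] = A4 7D -> value 16036 (2 byte(s))
  byte[4]=0xBA cont=1 payload=0x3A=58: acc |= 58<<0 -> acc=58 shift=7
  byte[5]=0xDC cont=1 payload=0x5C=92: acc |= 92<<7 -> acc=11834 shift=14
  byte[6]=0xC8 cont=1 payload=0x48=72: acc |= 72<<14 -> acc=1191482 shift=21
  byte[7]=0x19 cont=0 payload=0x19=25: acc |= 25<<21 -> acc=53620282 shift=28 [end]
Varint 4: bytes[4:8] = BA DC C8 19 -> value 53620282 (4 byte(s))
  byte[8]=0xB2 cont=1 payload=0x32=50: acc |= 50<<0 -> acc=50 shift=7
  byte[9]=0xB6 cont=1 payload=0x36=54: acc |= 54<<7 -> acc=6962 shift=14
  byte[10]=0x97 cont=1 payload=0x17=23: acc |= 23<<14 -> acc=383794 shift=21
  byte[11]=0x5D cont=0 payload=0x5D=93: acc |= 93<<21 -> acc=195418930 shift=28 [end]
Varint 5: bytes[8:12] = B2 B6 97 5D -> value 195418930 (4 byte(s))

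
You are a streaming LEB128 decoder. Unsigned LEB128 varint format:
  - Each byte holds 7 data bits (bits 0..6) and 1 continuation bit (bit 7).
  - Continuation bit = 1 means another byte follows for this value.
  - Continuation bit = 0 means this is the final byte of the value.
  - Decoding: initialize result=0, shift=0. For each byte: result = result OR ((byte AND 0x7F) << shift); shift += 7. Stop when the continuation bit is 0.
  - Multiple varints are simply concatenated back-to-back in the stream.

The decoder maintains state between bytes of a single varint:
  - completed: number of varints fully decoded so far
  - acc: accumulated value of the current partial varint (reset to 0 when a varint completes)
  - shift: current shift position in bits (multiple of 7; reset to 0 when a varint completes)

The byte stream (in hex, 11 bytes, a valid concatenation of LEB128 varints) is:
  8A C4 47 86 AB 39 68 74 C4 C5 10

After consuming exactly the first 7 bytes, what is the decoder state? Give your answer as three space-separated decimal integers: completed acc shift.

byte[0]=0x8A cont=1 payload=0x0A: acc |= 10<<0 -> completed=0 acc=10 shift=7
byte[1]=0xC4 cont=1 payload=0x44: acc |= 68<<7 -> completed=0 acc=8714 shift=14
byte[2]=0x47 cont=0 payload=0x47: varint #1 complete (value=1171978); reset -> completed=1 acc=0 shift=0
byte[3]=0x86 cont=1 payload=0x06: acc |= 6<<0 -> completed=1 acc=6 shift=7
byte[4]=0xAB cont=1 payload=0x2B: acc |= 43<<7 -> completed=1 acc=5510 shift=14
byte[5]=0x39 cont=0 payload=0x39: varint #2 complete (value=939398); reset -> completed=2 acc=0 shift=0
byte[6]=0x68 cont=0 payload=0x68: varint #3 complete (value=104); reset -> completed=3 acc=0 shift=0

Answer: 3 0 0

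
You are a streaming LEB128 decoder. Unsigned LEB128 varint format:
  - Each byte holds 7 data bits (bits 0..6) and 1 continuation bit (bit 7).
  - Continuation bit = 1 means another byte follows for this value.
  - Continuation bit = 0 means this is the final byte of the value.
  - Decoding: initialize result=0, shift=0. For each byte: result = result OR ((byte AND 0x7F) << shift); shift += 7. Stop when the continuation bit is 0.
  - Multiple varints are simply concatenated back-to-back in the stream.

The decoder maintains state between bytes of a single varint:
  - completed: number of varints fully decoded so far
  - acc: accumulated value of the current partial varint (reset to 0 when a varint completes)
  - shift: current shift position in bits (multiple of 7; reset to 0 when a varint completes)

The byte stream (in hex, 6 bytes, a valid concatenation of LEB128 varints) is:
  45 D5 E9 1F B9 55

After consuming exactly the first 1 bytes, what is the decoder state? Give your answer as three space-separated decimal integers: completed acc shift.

byte[0]=0x45 cont=0 payload=0x45: varint #1 complete (value=69); reset -> completed=1 acc=0 shift=0

Answer: 1 0 0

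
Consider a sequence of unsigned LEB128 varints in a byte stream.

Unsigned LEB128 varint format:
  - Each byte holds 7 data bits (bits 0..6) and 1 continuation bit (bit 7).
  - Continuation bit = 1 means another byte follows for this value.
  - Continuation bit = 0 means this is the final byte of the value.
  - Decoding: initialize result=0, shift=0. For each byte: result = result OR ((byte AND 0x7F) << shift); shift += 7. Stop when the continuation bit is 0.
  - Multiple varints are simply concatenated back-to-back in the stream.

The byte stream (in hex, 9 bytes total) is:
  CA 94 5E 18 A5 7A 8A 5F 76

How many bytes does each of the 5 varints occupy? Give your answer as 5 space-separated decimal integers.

  byte[0]=0xCA cont=1 payload=0x4A=74: acc |= 74<<0 -> acc=74 shift=7
  byte[1]=0x94 cont=1 payload=0x14=20: acc |= 20<<7 -> acc=2634 shift=14
  byte[2]=0x5E cont=0 payload=0x5E=94: acc |= 94<<14 -> acc=1542730 shift=21 [end]
Varint 1: bytes[0:3] = CA 94 5E -> value 1542730 (3 byte(s))
  byte[3]=0x18 cont=0 payload=0x18=24: acc |= 24<<0 -> acc=24 shift=7 [end]
Varint 2: bytes[3:4] = 18 -> value 24 (1 byte(s))
  byte[4]=0xA5 cont=1 payload=0x25=37: acc |= 37<<0 -> acc=37 shift=7
  byte[5]=0x7A cont=0 payload=0x7A=122: acc |= 122<<7 -> acc=15653 shift=14 [end]
Varint 3: bytes[4:6] = A5 7A -> value 15653 (2 byte(s))
  byte[6]=0x8A cont=1 payload=0x0A=10: acc |= 10<<0 -> acc=10 shift=7
  byte[7]=0x5F cont=0 payload=0x5F=95: acc |= 95<<7 -> acc=12170 shift=14 [end]
Varint 4: bytes[6:8] = 8A 5F -> value 12170 (2 byte(s))
  byte[8]=0x76 cont=0 payload=0x76=118: acc |= 118<<0 -> acc=118 shift=7 [end]
Varint 5: bytes[8:9] = 76 -> value 118 (1 byte(s))

Answer: 3 1 2 2 1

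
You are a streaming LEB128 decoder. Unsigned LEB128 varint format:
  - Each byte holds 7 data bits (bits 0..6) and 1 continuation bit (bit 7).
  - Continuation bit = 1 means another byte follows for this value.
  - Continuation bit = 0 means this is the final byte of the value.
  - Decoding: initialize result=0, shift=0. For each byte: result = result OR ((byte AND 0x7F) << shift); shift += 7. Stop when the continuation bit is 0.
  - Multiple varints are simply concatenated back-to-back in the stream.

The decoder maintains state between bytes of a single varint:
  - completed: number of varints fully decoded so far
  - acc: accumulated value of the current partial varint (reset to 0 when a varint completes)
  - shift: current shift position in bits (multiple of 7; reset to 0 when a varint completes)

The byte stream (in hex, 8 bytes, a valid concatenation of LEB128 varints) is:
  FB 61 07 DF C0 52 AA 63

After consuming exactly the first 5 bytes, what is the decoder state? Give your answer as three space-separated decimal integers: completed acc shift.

byte[0]=0xFB cont=1 payload=0x7B: acc |= 123<<0 -> completed=0 acc=123 shift=7
byte[1]=0x61 cont=0 payload=0x61: varint #1 complete (value=12539); reset -> completed=1 acc=0 shift=0
byte[2]=0x07 cont=0 payload=0x07: varint #2 complete (value=7); reset -> completed=2 acc=0 shift=0
byte[3]=0xDF cont=1 payload=0x5F: acc |= 95<<0 -> completed=2 acc=95 shift=7
byte[4]=0xC0 cont=1 payload=0x40: acc |= 64<<7 -> completed=2 acc=8287 shift=14

Answer: 2 8287 14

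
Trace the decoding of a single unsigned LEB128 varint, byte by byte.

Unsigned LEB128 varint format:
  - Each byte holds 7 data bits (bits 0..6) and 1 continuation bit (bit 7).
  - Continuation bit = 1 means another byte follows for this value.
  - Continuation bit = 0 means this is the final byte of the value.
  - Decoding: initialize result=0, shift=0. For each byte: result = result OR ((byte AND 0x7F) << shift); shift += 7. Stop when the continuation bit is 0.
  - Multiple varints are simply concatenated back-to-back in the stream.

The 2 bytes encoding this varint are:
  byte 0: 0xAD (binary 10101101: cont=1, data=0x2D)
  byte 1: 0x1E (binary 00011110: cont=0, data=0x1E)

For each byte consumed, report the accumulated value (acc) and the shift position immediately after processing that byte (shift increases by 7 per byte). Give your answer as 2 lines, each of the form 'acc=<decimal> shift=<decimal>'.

byte 0=0xAD: payload=0x2D=45, contrib = 45<<0 = 45; acc -> 45, shift -> 7
byte 1=0x1E: payload=0x1E=30, contrib = 30<<7 = 3840; acc -> 3885, shift -> 14

Answer: acc=45 shift=7
acc=3885 shift=14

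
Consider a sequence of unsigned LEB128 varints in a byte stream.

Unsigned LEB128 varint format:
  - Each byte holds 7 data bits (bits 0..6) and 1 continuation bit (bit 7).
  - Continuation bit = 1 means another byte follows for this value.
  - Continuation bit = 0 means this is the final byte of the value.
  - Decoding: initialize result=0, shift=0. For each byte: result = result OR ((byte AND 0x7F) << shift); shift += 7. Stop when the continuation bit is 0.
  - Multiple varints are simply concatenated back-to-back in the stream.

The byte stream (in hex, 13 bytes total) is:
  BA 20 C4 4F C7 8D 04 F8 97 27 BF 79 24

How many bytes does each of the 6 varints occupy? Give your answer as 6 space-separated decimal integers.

  byte[0]=0xBA cont=1 payload=0x3A=58: acc |= 58<<0 -> acc=58 shift=7
  byte[1]=0x20 cont=0 payload=0x20=32: acc |= 32<<7 -> acc=4154 shift=14 [end]
Varint 1: bytes[0:2] = BA 20 -> value 4154 (2 byte(s))
  byte[2]=0xC4 cont=1 payload=0x44=68: acc |= 68<<0 -> acc=68 shift=7
  byte[3]=0x4F cont=0 payload=0x4F=79: acc |= 79<<7 -> acc=10180 shift=14 [end]
Varint 2: bytes[2:4] = C4 4F -> value 10180 (2 byte(s))
  byte[4]=0xC7 cont=1 payload=0x47=71: acc |= 71<<0 -> acc=71 shift=7
  byte[5]=0x8D cont=1 payload=0x0D=13: acc |= 13<<7 -> acc=1735 shift=14
  byte[6]=0x04 cont=0 payload=0x04=4: acc |= 4<<14 -> acc=67271 shift=21 [end]
Varint 3: bytes[4:7] = C7 8D 04 -> value 67271 (3 byte(s))
  byte[7]=0xF8 cont=1 payload=0x78=120: acc |= 120<<0 -> acc=120 shift=7
  byte[8]=0x97 cont=1 payload=0x17=23: acc |= 23<<7 -> acc=3064 shift=14
  byte[9]=0x27 cont=0 payload=0x27=39: acc |= 39<<14 -> acc=642040 shift=21 [end]
Varint 4: bytes[7:10] = F8 97 27 -> value 642040 (3 byte(s))
  byte[10]=0xBF cont=1 payload=0x3F=63: acc |= 63<<0 -> acc=63 shift=7
  byte[11]=0x79 cont=0 payload=0x79=121: acc |= 121<<7 -> acc=15551 shift=14 [end]
Varint 5: bytes[10:12] = BF 79 -> value 15551 (2 byte(s))
  byte[12]=0x24 cont=0 payload=0x24=36: acc |= 36<<0 -> acc=36 shift=7 [end]
Varint 6: bytes[12:13] = 24 -> value 36 (1 byte(s))

Answer: 2 2 3 3 2 1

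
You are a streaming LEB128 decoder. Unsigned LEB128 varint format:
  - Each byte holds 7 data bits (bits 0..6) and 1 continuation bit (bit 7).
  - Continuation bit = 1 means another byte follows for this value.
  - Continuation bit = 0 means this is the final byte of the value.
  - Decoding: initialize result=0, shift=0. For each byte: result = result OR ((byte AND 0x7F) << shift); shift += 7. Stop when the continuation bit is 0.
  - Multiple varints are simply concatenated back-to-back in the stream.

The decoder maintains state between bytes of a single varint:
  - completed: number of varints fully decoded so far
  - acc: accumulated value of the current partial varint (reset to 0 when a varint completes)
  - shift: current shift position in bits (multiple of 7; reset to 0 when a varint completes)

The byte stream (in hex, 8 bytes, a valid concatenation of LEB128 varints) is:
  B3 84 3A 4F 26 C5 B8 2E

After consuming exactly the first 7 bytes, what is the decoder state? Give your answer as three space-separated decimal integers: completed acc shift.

byte[0]=0xB3 cont=1 payload=0x33: acc |= 51<<0 -> completed=0 acc=51 shift=7
byte[1]=0x84 cont=1 payload=0x04: acc |= 4<<7 -> completed=0 acc=563 shift=14
byte[2]=0x3A cont=0 payload=0x3A: varint #1 complete (value=950835); reset -> completed=1 acc=0 shift=0
byte[3]=0x4F cont=0 payload=0x4F: varint #2 complete (value=79); reset -> completed=2 acc=0 shift=0
byte[4]=0x26 cont=0 payload=0x26: varint #3 complete (value=38); reset -> completed=3 acc=0 shift=0
byte[5]=0xC5 cont=1 payload=0x45: acc |= 69<<0 -> completed=3 acc=69 shift=7
byte[6]=0xB8 cont=1 payload=0x38: acc |= 56<<7 -> completed=3 acc=7237 shift=14

Answer: 3 7237 14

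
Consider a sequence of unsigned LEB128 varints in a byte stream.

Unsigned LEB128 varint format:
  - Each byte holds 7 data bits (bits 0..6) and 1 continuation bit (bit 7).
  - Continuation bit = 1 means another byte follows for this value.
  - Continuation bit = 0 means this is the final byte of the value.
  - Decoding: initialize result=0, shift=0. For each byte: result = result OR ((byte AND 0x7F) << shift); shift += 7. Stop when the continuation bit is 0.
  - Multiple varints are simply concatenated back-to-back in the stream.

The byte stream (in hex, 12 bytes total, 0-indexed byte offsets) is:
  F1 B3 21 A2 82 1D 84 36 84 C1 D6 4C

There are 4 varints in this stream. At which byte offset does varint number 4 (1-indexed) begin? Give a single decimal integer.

Answer: 8

Derivation:
  byte[0]=0xF1 cont=1 payload=0x71=113: acc |= 113<<0 -> acc=113 shift=7
  byte[1]=0xB3 cont=1 payload=0x33=51: acc |= 51<<7 -> acc=6641 shift=14
  byte[2]=0x21 cont=0 payload=0x21=33: acc |= 33<<14 -> acc=547313 shift=21 [end]
Varint 1: bytes[0:3] = F1 B3 21 -> value 547313 (3 byte(s))
  byte[3]=0xA2 cont=1 payload=0x22=34: acc |= 34<<0 -> acc=34 shift=7
  byte[4]=0x82 cont=1 payload=0x02=2: acc |= 2<<7 -> acc=290 shift=14
  byte[5]=0x1D cont=0 payload=0x1D=29: acc |= 29<<14 -> acc=475426 shift=21 [end]
Varint 2: bytes[3:6] = A2 82 1D -> value 475426 (3 byte(s))
  byte[6]=0x84 cont=1 payload=0x04=4: acc |= 4<<0 -> acc=4 shift=7
  byte[7]=0x36 cont=0 payload=0x36=54: acc |= 54<<7 -> acc=6916 shift=14 [end]
Varint 3: bytes[6:8] = 84 36 -> value 6916 (2 byte(s))
  byte[8]=0x84 cont=1 payload=0x04=4: acc |= 4<<0 -> acc=4 shift=7
  byte[9]=0xC1 cont=1 payload=0x41=65: acc |= 65<<7 -> acc=8324 shift=14
  byte[10]=0xD6 cont=1 payload=0x56=86: acc |= 86<<14 -> acc=1417348 shift=21
  byte[11]=0x4C cont=0 payload=0x4C=76: acc |= 76<<21 -> acc=160800900 shift=28 [end]
Varint 4: bytes[8:12] = 84 C1 D6 4C -> value 160800900 (4 byte(s))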